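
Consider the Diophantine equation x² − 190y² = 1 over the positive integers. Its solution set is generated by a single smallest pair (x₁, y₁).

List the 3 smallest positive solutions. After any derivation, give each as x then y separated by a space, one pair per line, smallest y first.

52021 3774
5412368881 392654508
563113683064981 40852560317562

d=190: √d = [13; 1,3,1,1,1,…,3,1,26] (ℓ=14, even), read p_13/q_13
step 0: (13, 1)  from 13·(1,0) + (0,1)
step 1: (14, 1)  from 1·(13,1) + (1,0)
step 2: (55, 4)  from 3·(14,1) + (13,1)
…
step 4: (124, 9)  from 1·(69,5) + (55,4)
…
step 6: (510, 37)  from 2·(193,14) + (124,9)
step 7: (1213, 88)  from 2·(510,37) + (193,14)
step 8: (2936, 213)  from 2·(1213,88) + (510,37)
step 9: (4149, 301)  from 1·(2936,213) + (1213,88)
step 10: (7085, 514)  from 1·(4149,301) + (2936,213)
…
step 12: (40787, 2959)  from 3·(11234,815) + (7085,514)
step 13: (52021, 3774)  from 1·(40787,2959) + (11234,815)
(x₁, y₁) = (52021, 3774);  52021² − 190·3774² = 1 ✓
k=2:  x_2 = 52021·52021+190·3774·3774 = 5412368881,  y_2 = 52021·3774+3774·52021 = 392654508
k=3:  x_3 = 52021·5412368881+190·3774·392654508 = 563113683064981,  y_3 = 52021·392654508+3774·5412368881 = 40852560317562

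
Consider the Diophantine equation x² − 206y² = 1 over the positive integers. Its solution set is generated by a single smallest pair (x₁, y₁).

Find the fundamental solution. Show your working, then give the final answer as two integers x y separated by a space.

[14; 2,1,5,14,5,1,2,28] for √206; ℓ=8 ⇒ convergent index 7
i=0: a=14 ⇒ p=14, q=1
i=1: a=2 ⇒ p=29, q=2
…
i=4: a=14 ⇒ p=3459, q=241
i=5: a=5 ⇒ p=17539, q=1222
i=6: a=1 ⇒ p=20998, q=1463
i=7: a=2 ⇒ p=59535, q=4148
(x₁, y₁) = (59535, 4148);  59535² − 206·4148² = 1 ✓

59535 4148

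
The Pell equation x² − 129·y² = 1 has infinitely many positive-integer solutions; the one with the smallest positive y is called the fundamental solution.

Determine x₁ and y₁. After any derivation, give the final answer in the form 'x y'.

16855 1484

[11; 2,1,3,1,6,1,3,1,2,22] for √129; ℓ=10 ⇒ convergent index 9
step 0: (11, 1)  from 11·(1,0) + (0,1)
…
step 2: (34, 3)  from 1·(23,2) + (11,1)
…
step 4: (159, 14)  from 1·(125,11) + (34,3)
step 5: (1079, 95)  from 6·(159,14) + (125,11)
step 6: (1238, 109)  from 1·(1079,95) + (159,14)
step 7: (4793, 422)  from 3·(1238,109) + (1079,95)
step 8: (6031, 531)  from 1·(4793,422) + (1238,109)
step 9: (16855, 1484)  from 2·(6031,531) + (4793,422)
→ (16855, 1484).  Check: 16855²=284091025, 129·1484²=284091024, difference 1.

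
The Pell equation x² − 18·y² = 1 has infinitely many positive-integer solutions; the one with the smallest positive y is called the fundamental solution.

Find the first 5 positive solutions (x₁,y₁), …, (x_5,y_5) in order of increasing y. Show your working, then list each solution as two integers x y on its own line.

[4; 4,8] for √18; ℓ=2 ⇒ convergent index 1
a_0=4:  p_0=4·1+0=4,  q_0=4·0+1=1
a_1=4:  p_1=4·4+1=17,  q_1=4·1+0=4
(x₁, y₁) = (17, 4);  17² − 18·4² = 1 ✓
(x_2, y_2) = (17·17 + 18·4·4, 17·4 + 4·17) = (577, 136)
(x_3, y_3) = (17·577 + 18·4·136, 17·136 + 4·577) = (19601, 4620)
(x_4, y_4) = (17·19601 + 18·4·4620, 17·4620 + 4·19601) = (665857, 156944)
(x_5, y_5) = (17·665857 + 18·4·156944, 17·156944 + 4·665857) = (22619537, 5331476)

17 4
577 136
19601 4620
665857 156944
22619537 5331476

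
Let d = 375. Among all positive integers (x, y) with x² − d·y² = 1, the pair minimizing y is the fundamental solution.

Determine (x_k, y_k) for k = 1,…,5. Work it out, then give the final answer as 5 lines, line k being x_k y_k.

[19; 2,1,2,1,5,1,2,1,2,38] for √375; ℓ=10 ⇒ convergent index 9
i=0: a=19 ⇒ p=19, q=1
i=1: a=2 ⇒ p=39, q=2
i=2: a=1 ⇒ p=58, q=3
i=3: a=2 ⇒ p=155, q=8
i=4: a=1 ⇒ p=213, q=11
i=5: a=5 ⇒ p=1220, q=63
i=6: a=1 ⇒ p=1433, q=74
i=7: a=2 ⇒ p=4086, q=211
i=8: a=1 ⇒ p=5519, q=285
i=9: a=2 ⇒ p=15124, q=781
→ (15124, 781).  Check: 15124²=228735376, 375·781²=228735375, difference 1.
n=2: (15124,781)∘(15124,781) = (15124·15124+375·781·781, 15124·781+781·15124) = (457470751,23623688)
n=3: (457470751,23623688)∘(15124,781) = (15124·457470751+375·781·23623688, 15124·23623688+781·457470751) = (13837575261124,714569313843)
n=4: (13837575261124,714569313843)∘(15124,781) = (15124·13837575261124+375·781·714569313843, 15124·714569313843+781·13837575261124) = (418558976041008001,21614292581499376)
n=5: (418558976041008001,21614292581499376)∘(15124,781) = (15124·418558976041008001+375·781·21614292581499376, 15124·21614292581499376+781·418558976041008001) = (12660571893450834753124,653789121290623811405)

15124 781
457470751 23623688
13837575261124 714569313843
418558976041008001 21614292581499376
12660571893450834753124 653789121290623811405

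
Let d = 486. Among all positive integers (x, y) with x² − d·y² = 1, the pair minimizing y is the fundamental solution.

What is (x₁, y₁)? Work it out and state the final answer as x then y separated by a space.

√486 → a₀=22, period (22,44); ℓ=2 even so k=1
a_0=22:  p_0=22·1+0=22,  q_0=22·0+1=1
a_1=22:  p_1=22·22+1=485,  q_1=22·1+0=22
fundamental: x₁=485, y₁=22  (since 235225 − 486·484 = 1)

485 22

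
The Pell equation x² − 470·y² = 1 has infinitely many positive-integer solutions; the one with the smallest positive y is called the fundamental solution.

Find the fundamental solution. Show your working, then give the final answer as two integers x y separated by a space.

1691 78

√470 → a₀=21, period (1,2,8,2,1,42); ℓ=6 even so k=5
step 0: (21, 1)  from 21·(1,0) + (0,1)
…
step 2: (65, 3)  from 2·(22,1) + (21,1)
step 3: (542, 25)  from 8·(65,3) + (22,1)
step 4: (1149, 53)  from 2·(542,25) + (65,3)
step 5: (1691, 78)  from 1·(1149,53) + (542,25)
(x₁, y₁) = (1691, 78);  1691² − 470·78² = 1 ✓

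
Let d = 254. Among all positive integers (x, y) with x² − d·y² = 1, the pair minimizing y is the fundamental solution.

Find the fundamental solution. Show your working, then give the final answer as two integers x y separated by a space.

255 16

d=254: √d = [15; 1,14,1,30] (ℓ=4, even), read p_3/q_3
i=0: a=15 ⇒ p=15, q=1
…
i=2: a=14 ⇒ p=239, q=15
i=3: a=1 ⇒ p=255, q=16
fundamental: x₁=255, y₁=16  (since 65025 − 254·256 = 1)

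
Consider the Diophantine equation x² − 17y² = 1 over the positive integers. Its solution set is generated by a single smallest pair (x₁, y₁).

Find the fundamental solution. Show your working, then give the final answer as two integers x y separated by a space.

[4; 8] for √17; ℓ=1 ⇒ convergent index 1
a_0=4:  p_0=4·1+0=4,  q_0=4·0+1=1
a_1=8:  p_1=8·4+1=33,  q_1=8·1+0=8
(x₁, y₁) = (33, 8);  33² − 17·8² = 1 ✓

33 8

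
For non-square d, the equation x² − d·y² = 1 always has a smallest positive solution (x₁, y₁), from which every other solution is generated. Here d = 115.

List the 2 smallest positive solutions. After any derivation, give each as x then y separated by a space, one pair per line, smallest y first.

1126 105
2535751 236460

[10; 1,2,1,1,1,1,1,2,1,20] for √115; ℓ=10 ⇒ convergent index 9
i=0: a=10 ⇒ p=10, q=1
i=1: a=1 ⇒ p=11, q=1
i=2: a=2 ⇒ p=32, q=3
i=3: a=1 ⇒ p=43, q=4
…
i=5: a=1 ⇒ p=118, q=11
i=6: a=1 ⇒ p=193, q=18
…
i=8: a=2 ⇒ p=815, q=76
i=9: a=1 ⇒ p=1126, q=105
fundamental: x₁=1126, y₁=105  (since 1267876 − 115·11025 = 1)
(1126+105√115)^2 = 2535751 + 236460√115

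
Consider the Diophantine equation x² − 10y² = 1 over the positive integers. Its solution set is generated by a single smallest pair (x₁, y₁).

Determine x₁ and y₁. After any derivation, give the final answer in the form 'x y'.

[3; 6] for √10; ℓ=1 ⇒ convergent index 1
k=0  a_k=3  p_k/q_k = 3/1
k=1  a_k=6  p_k/q_k = 19/6
fundamental: x₁=19, y₁=6  (since 361 − 10·36 = 1)

19 6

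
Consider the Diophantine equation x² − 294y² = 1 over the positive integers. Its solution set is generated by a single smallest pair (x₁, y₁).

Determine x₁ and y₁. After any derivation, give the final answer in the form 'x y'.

4801 280

√294 = [17; 6,1,4,1,6,34, …], period ℓ=6 (even) → k=5
k=0  a_k=17  p_k/q_k = 17/1
k=1  a_k=6  p_k/q_k = 103/6
k=2  a_k=1  p_k/q_k = 120/7
…
k=4  a_k=1  p_k/q_k = 703/41
k=5  a_k=6  p_k/q_k = 4801/280
fundamental: x₁=4801, y₁=280  (since 23049601 − 294·78400 = 1)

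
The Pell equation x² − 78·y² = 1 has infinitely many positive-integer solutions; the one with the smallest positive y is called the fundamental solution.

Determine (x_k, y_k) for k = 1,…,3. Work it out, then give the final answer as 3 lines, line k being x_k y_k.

[8; 1,4,1,16] for √78; ℓ=4 ⇒ convergent index 3
step 0: (8, 1)  from 8·(1,0) + (0,1)
…
step 2: (44, 5)  from 4·(9,1) + (8,1)
step 3: (53, 6)  from 1·(44,5) + (9,1)
→ (53, 6).  Check: 53²=2809, 78·6²=2808, difference 1.
n=2: (53,6)∘(53,6) = (53·53+78·6·6, 53·6+6·53) = (5617,636)
n=3: (5617,636)∘(53,6) = (53·5617+78·6·636, 53·636+6·5617) = (595349,67410)

53 6
5617 636
595349 67410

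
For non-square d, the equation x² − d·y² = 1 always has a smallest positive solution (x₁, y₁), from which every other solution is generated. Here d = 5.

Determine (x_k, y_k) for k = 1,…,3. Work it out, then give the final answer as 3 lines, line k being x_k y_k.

9 4
161 72
2889 1292

[2; 4] for √5; ℓ=1 ⇒ convergent index 1
k=0  a_k=2  p_k/q_k = 2/1
k=1  a_k=4  p_k/q_k = 9/4
(x₁, y₁) = (9, 4);  9² − 5·4² = 1 ✓
(9+4√5)^2 = 161 + 72√5
(9+4√5)^3 = 2889 + 1292√5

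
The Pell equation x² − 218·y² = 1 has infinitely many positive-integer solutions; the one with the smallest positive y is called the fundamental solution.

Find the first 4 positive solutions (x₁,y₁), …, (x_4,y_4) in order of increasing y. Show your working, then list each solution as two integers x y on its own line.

126003 8534
31753512017 2150619204
8002075549230099 541968943114690
2016571050827526816577 136579425476409948936

[14; 1,3,3,1,28] for √218; ℓ=5 ⇒ convergent index 9
i=0: a=14 ⇒ p=14, q=1
i=1: a=1 ⇒ p=15, q=1
…
i=4: a=1 ⇒ p=251, q=17
…
i=6: a=1 ⇒ p=7471, q=506
…
i=8: a=3 ⇒ p=96370, q=6527
i=9: a=1 ⇒ p=126003, q=8534
fundamental: x₁=126003, y₁=8534  (since 15876756009 − 218·72829156 = 1)
(126003+8534√218)^2 = 31753512017 + 2150619204√218
(126003+8534√218)^3 = 8002075549230099 + 541968943114690√218
(126003+8534√218)^4 = 2016571050827526816577 + 136579425476409948936√218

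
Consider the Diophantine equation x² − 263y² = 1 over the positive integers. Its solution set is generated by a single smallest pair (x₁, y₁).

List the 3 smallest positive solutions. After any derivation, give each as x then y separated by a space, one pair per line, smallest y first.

139128 8579
38713200767 2387158224
10772180392483224 664241098768765

[16; 4,1,1,1,1,15,1,1,1,1,4,32] for √263; ℓ=12 ⇒ convergent index 11
a_0=16:  p_0=16·1+0=16,  q_0=16·0+1=1
a_1=4:  p_1=4·16+1=65,  q_1=4·1+0=4
a_2=1:  p_2=1·65+16=81,  q_2=1·4+1=5
…
a_5=1:  p_5=1·227+146=373,  q_5=1·14+9=23
a_6=15:  p_6=15·373+227=5822,  q_6=15·23+14=359
…
a_8=1:  p_8=1·6195+5822=12017,  q_8=1·382+359=741
a_9=1:  p_9=1·12017+6195=18212,  q_9=1·741+382=1123
a_10=1:  p_10=1·18212+12017=30229,  q_10=1·1123+741=1864
a_11=4:  p_11=4·30229+18212=139128,  q_11=4·1864+1123=8579
(x₁, y₁) = (139128, 8579);  139128² − 263·8579² = 1 ✓
k=2:  x_2 = 139128·139128+263·8579·8579 = 38713200767,  y_2 = 139128·8579+8579·139128 = 2387158224
k=3:  x_3 = 139128·38713200767+263·8579·2387158224 = 10772180392483224,  y_3 = 139128·2387158224+8579·38713200767 = 664241098768765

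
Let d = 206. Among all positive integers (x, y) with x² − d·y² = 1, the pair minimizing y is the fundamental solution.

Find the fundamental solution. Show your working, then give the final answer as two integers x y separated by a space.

[14; 2,1,5,14,5,1,2,28] for √206; ℓ=8 ⇒ convergent index 7
i=0: a=14 ⇒ p=14, q=1
i=1: a=2 ⇒ p=29, q=2
…
i=5: a=5 ⇒ p=17539, q=1222
i=6: a=1 ⇒ p=20998, q=1463
i=7: a=2 ⇒ p=59535, q=4148
→ (59535, 4148).  Check: 59535²=3544416225, 206·4148²=3544416224, difference 1.

59535 4148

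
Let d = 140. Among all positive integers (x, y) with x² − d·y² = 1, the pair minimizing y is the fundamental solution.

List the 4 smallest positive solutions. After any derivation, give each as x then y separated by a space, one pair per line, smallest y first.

71 6
10081 852
1431431 120978
203253121 17178024

d=140: √d = [11; 1,4,1,22] (ℓ=4, even), read p_3/q_3
step 0: (11, 1)  from 11·(1,0) + (0,1)
step 1: (12, 1)  from 1·(11,1) + (1,0)
step 2: (59, 5)  from 4·(12,1) + (11,1)
step 3: (71, 6)  from 1·(59,5) + (12,1)
→ (71, 6).  Check: 71²=5041, 140·6²=5040, difference 1.
n=2: (71,6)∘(71,6) = (71·71+140·6·6, 71·6+6·71) = (10081,852)
n=3: (10081,852)∘(71,6) = (71·10081+140·6·852, 71·852+6·10081) = (1431431,120978)
n=4: (1431431,120978)∘(71,6) = (71·1431431+140·6·120978, 71·120978+6·1431431) = (203253121,17178024)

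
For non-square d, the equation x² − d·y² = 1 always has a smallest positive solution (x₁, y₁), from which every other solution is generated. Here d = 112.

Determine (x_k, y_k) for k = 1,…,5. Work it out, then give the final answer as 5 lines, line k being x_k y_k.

127 12
32257 3048
8193151 774180
2081028097 196638672
528572943487 49945448508

√112 → a₀=10, period (1,1,2,1,1,20); ℓ=6 even so k=5
i=0: a=10 ⇒ p=10, q=1
i=1: a=1 ⇒ p=11, q=1
…
i=3: a=2 ⇒ p=53, q=5
i=4: a=1 ⇒ p=74, q=7
i=5: a=1 ⇒ p=127, q=12
(x₁, y₁) = (127, 12);  127² − 112·12² = 1 ✓
n=2: (127,12)∘(127,12) = (127·127+112·12·12, 127·12+12·127) = (32257,3048)
n=3: (32257,3048)∘(127,12) = (127·32257+112·12·3048, 127·3048+12·32257) = (8193151,774180)
n=4: (8193151,774180)∘(127,12) = (127·8193151+112·12·774180, 127·774180+12·8193151) = (2081028097,196638672)
n=5: (2081028097,196638672)∘(127,12) = (127·2081028097+112·12·196638672, 127·196638672+12·2081028097) = (528572943487,49945448508)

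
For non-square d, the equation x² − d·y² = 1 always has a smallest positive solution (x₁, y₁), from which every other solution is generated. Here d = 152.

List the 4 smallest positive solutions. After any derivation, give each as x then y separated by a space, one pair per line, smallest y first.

√152 → a₀=12, period (3,24); ℓ=2 even so k=1
step 0: (12, 1)  from 12·(1,0) + (0,1)
step 1: (37, 3)  from 3·(12,1) + (1,0)
(x₁, y₁) = (37, 3);  37² − 152·3² = 1 ✓
k=2:  x_2 = 37·37+152·3·3 = 2737,  y_2 = 37·3+3·37 = 222
k=3:  x_3 = 37·2737+152·3·222 = 202501,  y_3 = 37·222+3·2737 = 16425
k=4:  x_4 = 37·202501+152·3·16425 = 14982337,  y_4 = 37·16425+3·202501 = 1215228

37 3
2737 222
202501 16425
14982337 1215228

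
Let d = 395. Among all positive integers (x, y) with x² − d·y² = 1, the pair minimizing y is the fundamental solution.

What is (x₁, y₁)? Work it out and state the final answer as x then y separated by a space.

d=395: √d = [19; 1,6,1,38] (ℓ=4, even), read p_3/q_3
step 0: (19, 1)  from 19·(1,0) + (0,1)
step 1: (20, 1)  from 1·(19,1) + (1,0)
step 2: (139, 7)  from 6·(20,1) + (19,1)
step 3: (159, 8)  from 1·(139,7) + (20,1)
→ (159, 8).  Check: 159²=25281, 395·8²=25280, difference 1.

159 8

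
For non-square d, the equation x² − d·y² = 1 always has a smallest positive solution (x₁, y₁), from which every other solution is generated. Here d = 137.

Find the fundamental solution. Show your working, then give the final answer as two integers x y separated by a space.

√137 → a₀=11, period (1,2,2,1,1,2,2,1,22); ℓ=9 odd so k=17
a_0=11:  p_0=11·1+0=11,  q_0=11·0+1=1
…
a_2=2:  p_2=2·12+11=35,  q_2=2·1+1=3
a_3=2:  p_3=2·35+12=82,  q_3=2·3+1=7
a_4=1:  p_4=1·82+35=117,  q_4=1·7+3=10
…
a_6=2:  p_6=2·199+117=515,  q_6=2·17+10=44
a_7=2:  p_7=2·515+199=1229,  q_7=2·44+17=105
…
a_9=22:  p_9=22·1744+1229=39597,  q_9=22·149+105=3383
…
a_11=2:  p_11=2·41341+39597=122279,  q_11=2·3532+3383=10447
a_12=2:  p_12=2·122279+41341=285899,  q_12=2·10447+3532=24426
a_13=1:  p_13=1·285899+122279=408178,  q_13=1·24426+10447=34873
…
a_15=2:  p_15=2·694077+408178=1796332,  q_15=2·59299+34873=153471
a_16=2:  p_16=2·1796332+694077=4286741,  q_16=2·153471+59299=366241
a_17=1:  p_17=1·4286741+1796332=6083073,  q_17=1·366241+153471=519712
fundamental: x₁=6083073, y₁=519712  (since 37003777123329 − 137·270100562944 = 1)

6083073 519712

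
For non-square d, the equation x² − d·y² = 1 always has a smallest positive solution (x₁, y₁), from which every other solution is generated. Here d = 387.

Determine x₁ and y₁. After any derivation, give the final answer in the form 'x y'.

3482 177

d=387: √d = [19; 1,2,19,2,1,38] (ℓ=6, even), read p_5/q_5
step 0: (19, 1)  from 19·(1,0) + (0,1)
…
step 4: (2341, 119)  from 2·(1141,58) + (59,3)
step 5: (3482, 177)  from 1·(2341,119) + (1141,58)
fundamental: x₁=3482, y₁=177  (since 12124324 − 387·31329 = 1)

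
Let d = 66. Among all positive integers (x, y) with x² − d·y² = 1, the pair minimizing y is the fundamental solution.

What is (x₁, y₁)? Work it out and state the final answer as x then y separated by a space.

d=66: √d = [8; 8,16] (ℓ=2, even), read p_1/q_1
i=0: a=8 ⇒ p=8, q=1
i=1: a=8 ⇒ p=65, q=8
→ (65, 8).  Check: 65²=4225, 66·8²=4224, difference 1.

65 8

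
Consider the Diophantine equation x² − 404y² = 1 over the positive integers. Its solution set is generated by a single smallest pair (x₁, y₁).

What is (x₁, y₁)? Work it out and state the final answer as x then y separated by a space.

201 10

√404 → a₀=20, period (10,40); ℓ=2 even so k=1
k=0  a_k=20  p_k/q_k = 20/1
k=1  a_k=10  p_k/q_k = 201/10
→ (201, 10).  Check: 201²=40401, 404·10²=40400, difference 1.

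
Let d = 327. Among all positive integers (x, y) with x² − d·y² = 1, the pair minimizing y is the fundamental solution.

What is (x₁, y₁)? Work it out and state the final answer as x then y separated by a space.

217 12

d=327: √d = [18; 12,36] (ℓ=2, even), read p_1/q_1
a_0=18:  p_0=18·1+0=18,  q_0=18·0+1=1
a_1=12:  p_1=12·18+1=217,  q_1=12·1+0=12
(x₁, y₁) = (217, 12);  217² − 327·12² = 1 ✓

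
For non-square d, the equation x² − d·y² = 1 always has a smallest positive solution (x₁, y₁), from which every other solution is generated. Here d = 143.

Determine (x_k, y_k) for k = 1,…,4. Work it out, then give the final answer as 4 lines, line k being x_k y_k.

12 1
287 24
6876 575
164737 13776

[11; 1,22] for √143; ℓ=2 ⇒ convergent index 1
k=0  a_k=11  p_k/q_k = 11/1
k=1  a_k=1  p_k/q_k = 12/1
(x₁, y₁) = (12, 1);  12² − 143·1² = 1 ✓
(x_2, y_2) = (12·12 + 143·1·1, 12·1 + 1·12) = (287, 24)
(x_3, y_3) = (12·287 + 143·1·24, 12·24 + 1·287) = (6876, 575)
(x_4, y_4) = (12·6876 + 143·1·575, 12·575 + 1·6876) = (164737, 13776)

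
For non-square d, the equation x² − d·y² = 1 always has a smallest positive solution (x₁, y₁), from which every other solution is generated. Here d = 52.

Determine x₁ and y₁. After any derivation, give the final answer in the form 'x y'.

√52 = [7; 4,1,2,1,4,14, …], period ℓ=6 (even) → k=5
step 0: (7, 1)  from 7·(1,0) + (0,1)
step 1: (29, 4)  from 4·(7,1) + (1,0)
…
step 3: (101, 14)  from 2·(36,5) + (29,4)
step 4: (137, 19)  from 1·(101,14) + (36,5)
step 5: (649, 90)  from 4·(137,19) + (101,14)
fundamental: x₁=649, y₁=90  (since 421201 − 52·8100 = 1)

649 90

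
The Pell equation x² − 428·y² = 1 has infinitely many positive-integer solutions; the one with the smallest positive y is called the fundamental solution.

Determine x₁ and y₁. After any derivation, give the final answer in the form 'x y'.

1850887 89466

[20; 1,2,4,1,5,10,5,1,4,2,1,40] for √428; ℓ=12 ⇒ convergent index 11
step 0: (20, 1)  from 20·(1,0) + (0,1)
step 1: (21, 1)  from 1·(20,1) + (1,0)
…
step 3: (269, 13)  from 4·(62,3) + (21,1)
step 4: (331, 16)  from 1·(269,13) + (62,3)
step 5: (1924, 93)  from 5·(331,16) + (269,13)
…
step 8: (119350, 5769)  from 1·(99779,4823) + (19571,946)
…
step 10: (1273708, 61567)  from 2·(577179,27899) + (119350,5769)
step 11: (1850887, 89466)  from 1·(1273708,61567) + (577179,27899)
→ (1850887, 89466).  Check: 1850887²=3425782686769, 428·89466²=3425782686768, difference 1.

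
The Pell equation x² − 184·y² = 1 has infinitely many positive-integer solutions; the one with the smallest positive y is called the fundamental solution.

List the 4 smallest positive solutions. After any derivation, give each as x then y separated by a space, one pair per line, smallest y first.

d=184: √d = [13; 1,1,3,2,1,2,1,2,3,1,1,26] (ℓ=12, even), read p_11/q_11
k=0  a_k=13  p_k/q_k = 13/1
…
k=2  a_k=1  p_k/q_k = 27/2
k=3  a_k=3  p_k/q_k = 95/7
…
k=6  a_k=2  p_k/q_k = 841/62
k=7  a_k=1  p_k/q_k = 1153/85
k=8  a_k=2  p_k/q_k = 3147/232
…
k=10  a_k=1  p_k/q_k = 13741/1013
k=11  a_k=1  p_k/q_k = 24335/1794
fundamental: x₁=24335, y₁=1794  (since 592192225 − 184·3218436 = 1)
n=2: (24335,1794)∘(24335,1794) = (24335·24335+184·1794·1794, 24335·1794+1794·24335) = (1184384449,87313980)
n=3: (1184384449,87313980)∘(24335,1794) = (24335·1184384449+184·1794·87313980, 24335·87313980+1794·1184384449) = (57643991108495,4249571404806)
n=4: (57643991108495,4249571404806)∘(24335,1794) = (24335·57643991108495+184·1794·4249571404806, 24335·4249571404806+1794·57643991108495) = (2805533046066067201,206826640184594040)

24335 1794
1184384449 87313980
57643991108495 4249571404806
2805533046066067201 206826640184594040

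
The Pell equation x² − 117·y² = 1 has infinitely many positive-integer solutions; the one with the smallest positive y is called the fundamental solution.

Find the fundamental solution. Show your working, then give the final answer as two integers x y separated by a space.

√117 → a₀=10, period (1,4,2,4,1,20); ℓ=6 even so k=5
k=0  a_k=10  p_k/q_k = 10/1
k=1  a_k=1  p_k/q_k = 11/1
k=2  a_k=4  p_k/q_k = 54/5
…
k=4  a_k=4  p_k/q_k = 530/49
k=5  a_k=1  p_k/q_k = 649/60
(x₁, y₁) = (649, 60);  649² − 117·60² = 1 ✓

649 60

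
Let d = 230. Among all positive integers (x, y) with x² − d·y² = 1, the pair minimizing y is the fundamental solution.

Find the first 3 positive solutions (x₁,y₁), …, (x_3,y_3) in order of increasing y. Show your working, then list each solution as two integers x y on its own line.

d=230: √d = [15; 6,30] (ℓ=2, even), read p_1/q_1
step 0: (15, 1)  from 15·(1,0) + (0,1)
step 1: (91, 6)  from 6·(15,1) + (1,0)
(x₁, y₁) = (91, 6);  91² − 230·6² = 1 ✓
k=2:  x_2 = 91·91+230·6·6 = 16561,  y_2 = 91·6+6·91 = 1092
k=3:  x_3 = 91·16561+230·6·1092 = 3014011,  y_3 = 91·1092+6·16561 = 198738

91 6
16561 1092
3014011 198738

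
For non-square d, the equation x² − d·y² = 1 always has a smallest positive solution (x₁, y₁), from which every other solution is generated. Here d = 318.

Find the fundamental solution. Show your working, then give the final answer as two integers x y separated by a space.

[17; 1,4,1,34] for √318; ℓ=4 ⇒ convergent index 3
step 0: (17, 1)  from 17·(1,0) + (0,1)
step 1: (18, 1)  from 1·(17,1) + (1,0)
step 2: (89, 5)  from 4·(18,1) + (17,1)
step 3: (107, 6)  from 1·(89,5) + (18,1)
fundamental: x₁=107, y₁=6  (since 11449 − 318·36 = 1)

107 6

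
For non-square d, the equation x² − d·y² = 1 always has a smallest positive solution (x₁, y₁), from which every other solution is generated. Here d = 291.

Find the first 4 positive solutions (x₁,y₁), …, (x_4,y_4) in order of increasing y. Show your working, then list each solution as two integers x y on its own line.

√291 → a₀=17, period (17,34); ℓ=2 even so k=1
a_0=17:  p_0=17·1+0=17,  q_0=17·0+1=1
a_1=17:  p_1=17·17+1=290,  q_1=17·1+0=17
fundamental: x₁=290, y₁=17  (since 84100 − 291·289 = 1)
k=2:  x_2 = 290·290+291·17·17 = 168199,  y_2 = 290·17+17·290 = 9860
k=3:  x_3 = 290·168199+291·17·9860 = 97555130,  y_3 = 290·9860+17·168199 = 5718783
k=4:  x_4 = 290·97555130+291·17·5718783 = 56581807201,  y_4 = 290·5718783+17·97555130 = 3316884280

290 17
168199 9860
97555130 5718783
56581807201 3316884280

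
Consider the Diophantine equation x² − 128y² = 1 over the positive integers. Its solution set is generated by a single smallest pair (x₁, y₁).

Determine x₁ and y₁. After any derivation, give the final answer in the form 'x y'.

577 51

d=128: √d = [11; 3,5,3,22] (ℓ=4, even), read p_3/q_3
i=0: a=11 ⇒ p=11, q=1
…
i=2: a=5 ⇒ p=181, q=16
i=3: a=3 ⇒ p=577, q=51
→ (577, 51).  Check: 577²=332929, 128·51²=332928, difference 1.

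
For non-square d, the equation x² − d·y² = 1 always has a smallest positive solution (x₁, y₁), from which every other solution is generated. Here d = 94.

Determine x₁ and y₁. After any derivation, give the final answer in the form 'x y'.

√94 = [9; 1,2,3,1,1,…,2,1,18, …], period ℓ=16 (even) → k=15
i=0: a=9 ⇒ p=9, q=1
i=1: a=1 ⇒ p=10, q=1
i=2: a=2 ⇒ p=29, q=3
i=3: a=3 ⇒ p=97, q=10
…
i=5: a=1 ⇒ p=223, q=23
…
i=7: a=1 ⇒ p=1464, q=151
…
i=10: a=5 ⇒ p=85038, q=8771
…
i=12: a=1 ⇒ p=184493, q=19029
…
i=14: a=2 ⇒ p=1490361, q=153719
i=15: a=1 ⇒ p=2143295, q=221064
→ (2143295, 221064).  Check: 2143295²=4593713457025, 94·221064²=4593713457024, difference 1.

2143295 221064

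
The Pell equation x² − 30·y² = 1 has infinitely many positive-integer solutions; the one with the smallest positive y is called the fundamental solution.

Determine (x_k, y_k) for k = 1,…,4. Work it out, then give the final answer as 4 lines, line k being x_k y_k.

11 2
241 44
5291 966
116161 21208

[5; 2,10] for √30; ℓ=2 ⇒ convergent index 1
k=0  a_k=5  p_k/q_k = 5/1
k=1  a_k=2  p_k/q_k = 11/2
(x₁, y₁) = (11, 2);  11² − 30·2² = 1 ✓
(11+2√30)^2 = 241 + 44√30
(11+2√30)^3 = 5291 + 966√30
(11+2√30)^4 = 116161 + 21208√30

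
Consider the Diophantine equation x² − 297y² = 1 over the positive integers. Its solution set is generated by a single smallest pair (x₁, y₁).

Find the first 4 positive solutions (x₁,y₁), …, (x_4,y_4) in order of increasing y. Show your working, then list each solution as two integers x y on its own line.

√297 = [17; 4,3,1,1,2,1,1,3,4,34, …], period ℓ=10 (even) → k=9
step 0: (17, 1)  from 17·(1,0) + (0,1)
…
step 5: (1327, 77)  from 2·(517,30) + (293,17)
…
step 8: (11357, 659)  from 3·(3171,184) + (1844,107)
step 9: (48599, 2820)  from 4·(11357,659) + (3171,184)
(x₁, y₁) = (48599, 2820);  48599² − 297·2820² = 1 ✓
n=2: (48599,2820)∘(48599,2820) = (48599·48599+297·2820·2820, 48599·2820+2820·48599) = (4723725601,274098360)
n=3: (4723725601,274098360)∘(48599,2820) = (48599·4723725601+297·2820·274098360, 48599·274098360+2820·4723725601) = (459136680917399,26641812392460)
n=4: (459136680917399,26641812392460)∘(48599,2820) = (48599·459136680917399+297·2820·26641812392460, 48599·26641812392460+2820·459136680917399) = (44627167107085622401,2589530880648228720)

48599 2820
4723725601 274098360
459136680917399 26641812392460
44627167107085622401 2589530880648228720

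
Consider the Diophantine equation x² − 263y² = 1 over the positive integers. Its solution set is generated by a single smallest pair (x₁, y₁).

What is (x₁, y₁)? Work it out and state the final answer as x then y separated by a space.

139128 8579

[16; 4,1,1,1,1,15,1,1,1,1,4,32] for √263; ℓ=12 ⇒ convergent index 11
step 0: (16, 1)  from 16·(1,0) + (0,1)
…
step 2: (81, 5)  from 1·(65,4) + (16,1)
step 3: (146, 9)  from 1·(81,5) + (65,4)
step 4: (227, 14)  from 1·(146,9) + (81,5)
step 5: (373, 23)  from 1·(227,14) + (146,9)
step 6: (5822, 359)  from 15·(373,23) + (227,14)
step 7: (6195, 382)  from 1·(5822,359) + (373,23)
step 8: (12017, 741)  from 1·(6195,382) + (5822,359)
step 9: (18212, 1123)  from 1·(12017,741) + (6195,382)
step 10: (30229, 1864)  from 1·(18212,1123) + (12017,741)
step 11: (139128, 8579)  from 4·(30229,1864) + (18212,1123)
fundamental: x₁=139128, y₁=8579  (since 19356600384 − 263·73599241 = 1)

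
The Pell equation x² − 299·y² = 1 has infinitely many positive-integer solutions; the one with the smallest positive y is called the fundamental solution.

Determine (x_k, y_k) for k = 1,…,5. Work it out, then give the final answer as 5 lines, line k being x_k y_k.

415 24
344449 19920
285892255 16533576
237290227201 13722848160
196950602684575 11389947439224

√299 → a₀=17, period (3,2,3,34); ℓ=4 even so k=3
a_0=17:  p_0=17·1+0=17,  q_0=17·0+1=1
a_1=3:  p_1=3·17+1=52,  q_1=3·1+0=3
a_2=2:  p_2=2·52+17=121,  q_2=2·3+1=7
a_3=3:  p_3=3·121+52=415,  q_3=3·7+3=24
(x₁, y₁) = (415, 24);  415² − 299·24² = 1 ✓
n=2: (415,24)∘(415,24) = (415·415+299·24·24, 415·24+24·415) = (344449,19920)
n=3: (344449,19920)∘(415,24) = (415·344449+299·24·19920, 415·19920+24·344449) = (285892255,16533576)
n=4: (285892255,16533576)∘(415,24) = (415·285892255+299·24·16533576, 415·16533576+24·285892255) = (237290227201,13722848160)
n=5: (237290227201,13722848160)∘(415,24) = (415·237290227201+299·24·13722848160, 415·13722848160+24·237290227201) = (196950602684575,11389947439224)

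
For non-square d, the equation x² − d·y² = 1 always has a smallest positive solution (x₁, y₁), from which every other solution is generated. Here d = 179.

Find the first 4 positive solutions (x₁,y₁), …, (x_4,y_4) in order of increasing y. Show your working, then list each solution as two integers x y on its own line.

4190210 313191
35115719688199 2624672120220
294284479589372473370 21995854729733779209
2466227538440333747559727201 184334500894152933286567560

[13; 2,1,1,1,3,…,1,2,26] for √179; ℓ=14 ⇒ convergent index 13
step 0: (13, 1)  from 13·(1,0) + (0,1)
…
step 2: (40, 3)  from 1·(27,2) + (13,1)
step 3: (67, 5)  from 1·(40,3) + (27,2)
step 4: (107, 8)  from 1·(67,5) + (40,3)
…
step 6: (2047, 153)  from 5·(388,29) + (107,8)
…
step 8: (137042, 10243)  from 5·(26999,2018) + (2047,153)
step 9: (438125, 32747)  from 3·(137042,10243) + (26999,2018)
step 10: (575167, 42990)  from 1·(438125,32747) + (137042,10243)
step 11: (1013292, 75737)  from 1·(575167,42990) + (438125,32747)
step 12: (1588459, 118727)  from 1·(1013292,75737) + (575167,42990)
step 13: (4190210, 313191)  from 2·(1588459,118727) + (1013292,75737)
(x₁, y₁) = (4190210, 313191);  4190210² − 179·313191² = 1 ✓
(4190210+313191√179)^2 = 35115719688199 + 2624672120220√179
(4190210+313191√179)^3 = 294284479589372473370 + 21995854729733779209√179
(4190210+313191√179)^4 = 2466227538440333747559727201 + 184334500894152933286567560√179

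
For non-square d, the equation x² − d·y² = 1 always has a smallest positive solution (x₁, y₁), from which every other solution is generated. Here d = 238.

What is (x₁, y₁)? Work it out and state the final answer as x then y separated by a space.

11663 756

d=238: √d = [15; 2,2,1,14,1,2,2,30] (ℓ=8, even), read p_7/q_7
step 0: (15, 1)  from 15·(1,0) + (0,1)
…
step 2: (77, 5)  from 2·(31,2) + (15,1)
…
step 6: (4983, 323)  from 2·(1697,110) + (1589,103)
step 7: (11663, 756)  from 2·(4983,323) + (1697,110)
(x₁, y₁) = (11663, 756);  11663² − 238·756² = 1 ✓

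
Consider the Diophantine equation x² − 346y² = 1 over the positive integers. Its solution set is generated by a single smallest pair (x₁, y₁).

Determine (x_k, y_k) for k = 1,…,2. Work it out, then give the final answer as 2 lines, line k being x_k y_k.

[18; 1,1,1,1,36] for √346; ℓ=5 ⇒ convergent index 9
k=0  a_k=18  p_k/q_k = 18/1
…
k=3  a_k=1  p_k/q_k = 56/3
k=4  a_k=1  p_k/q_k = 93/5
…
k=8  a_k=1  p_k/q_k = 10398/559
k=9  a_k=1  p_k/q_k = 17299/930
(x₁, y₁) = (17299, 930);  17299² − 346·930² = 1 ✓
n=2: (17299,930)∘(17299,930) = (17299·17299+346·930·930, 17299·930+930·17299) = (598510801,32176140)

17299 930
598510801 32176140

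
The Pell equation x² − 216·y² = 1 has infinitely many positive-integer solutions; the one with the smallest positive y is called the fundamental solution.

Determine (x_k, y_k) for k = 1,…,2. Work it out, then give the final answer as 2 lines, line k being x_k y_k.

485 33
470449 32010

√216 = [14; 1,2,3,2,1,28, …], period ℓ=6 (even) → k=5
i=0: a=14 ⇒ p=14, q=1
i=1: a=1 ⇒ p=15, q=1
i=2: a=2 ⇒ p=44, q=3
i=3: a=3 ⇒ p=147, q=10
i=4: a=2 ⇒ p=338, q=23
i=5: a=1 ⇒ p=485, q=33
→ (485, 33).  Check: 485²=235225, 216·33²=235224, difference 1.
n=2: (485,33)∘(485,33) = (485·485+216·33·33, 485·33+33·485) = (470449,32010)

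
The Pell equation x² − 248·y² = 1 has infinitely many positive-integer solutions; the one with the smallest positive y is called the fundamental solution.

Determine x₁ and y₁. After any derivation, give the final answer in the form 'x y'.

√248 = [15; 1,2,1,30, …], period ℓ=4 (even) → k=3
a_0=15:  p_0=15·1+0=15,  q_0=15·0+1=1
a_1=1:  p_1=1·15+1=16,  q_1=1·1+0=1
a_2=2:  p_2=2·16+15=47,  q_2=2·1+1=3
a_3=1:  p_3=1·47+16=63,  q_3=1·3+1=4
→ (63, 4).  Check: 63²=3969, 248·4²=3968, difference 1.

63 4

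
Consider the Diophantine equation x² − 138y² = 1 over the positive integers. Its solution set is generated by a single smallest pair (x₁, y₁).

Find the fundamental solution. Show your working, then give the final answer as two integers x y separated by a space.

47 4

√138 = [11; 1,2,1,22, …], period ℓ=4 (even) → k=3
a_0=11:  p_0=11·1+0=11,  q_0=11·0+1=1
a_1=1:  p_1=1·11+1=12,  q_1=1·1+0=1
a_2=2:  p_2=2·12+11=35,  q_2=2·1+1=3
a_3=1:  p_3=1·35+12=47,  q_3=1·3+1=4
→ (47, 4).  Check: 47²=2209, 138·4²=2208, difference 1.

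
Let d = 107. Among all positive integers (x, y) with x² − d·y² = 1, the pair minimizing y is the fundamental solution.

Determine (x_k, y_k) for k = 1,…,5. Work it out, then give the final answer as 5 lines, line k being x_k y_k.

962 93
1850887 178932
3561105626 344265075
6851565373537 662365825368
13182408217579562 1274391503742957

√107 = [10; 2,1,9,1,2,20, …], period ℓ=6 (even) → k=5
step 0: (10, 1)  from 10·(1,0) + (0,1)
step 1: (21, 2)  from 2·(10,1) + (1,0)
…
step 3: (300, 29)  from 9·(31,3) + (21,2)
step 4: (331, 32)  from 1·(300,29) + (31,3)
step 5: (962, 93)  from 2·(331,32) + (300,29)
fundamental: x₁=962, y₁=93  (since 925444 − 107·8649 = 1)
(962+93√107)^2 = 1850887 + 178932√107
(962+93√107)^3 = 3561105626 + 344265075√107
(962+93√107)^4 = 6851565373537 + 662365825368√107
(962+93√107)^5 = 13182408217579562 + 1274391503742957√107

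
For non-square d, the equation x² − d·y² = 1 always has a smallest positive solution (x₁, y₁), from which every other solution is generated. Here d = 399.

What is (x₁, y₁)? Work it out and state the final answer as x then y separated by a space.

√399 = [19; 1,38, …], period ℓ=2 (even) → k=1
step 0: (19, 1)  from 19·(1,0) + (0,1)
step 1: (20, 1)  from 1·(19,1) + (1,0)
→ (20, 1).  Check: 20²=400, 399·1²=399, difference 1.

20 1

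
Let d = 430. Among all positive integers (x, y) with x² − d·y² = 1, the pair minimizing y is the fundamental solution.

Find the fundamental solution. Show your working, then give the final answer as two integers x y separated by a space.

[20; 1,2,1,3,1,…,2,1,40] for √430; ℓ=14 ⇒ convergent index 13
k=0  a_k=20  p_k/q_k = 20/1
…
k=4  a_k=3  p_k/q_k = 311/15
…
k=6  a_k=6  p_k/q_k = 2675/129
k=7  a_k=8  p_k/q_k = 21794/1051
k=8  a_k=6  p_k/q_k = 133439/6435
…
k=10  a_k=3  p_k/q_k = 599138/28893
…
k=12  a_k=2  p_k/q_k = 2107880/101651
k=13  a_k=1  p_k/q_k = 2862251/138030
→ (2862251, 138030).  Check: 2862251²=8192480787001, 430·138030²=8192480787000, difference 1.

2862251 138030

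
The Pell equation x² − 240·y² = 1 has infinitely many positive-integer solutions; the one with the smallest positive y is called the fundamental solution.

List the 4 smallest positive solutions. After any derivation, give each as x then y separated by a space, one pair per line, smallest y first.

31 2
1921 124
119071 7686
7380481 476408

√240 = [15; 2,30, …], period ℓ=2 (even) → k=1
k=0  a_k=15  p_k/q_k = 15/1
k=1  a_k=2  p_k/q_k = 31/2
(x₁, y₁) = (31, 2);  31² − 240·2² = 1 ✓
(x_2, y_2) = (31·31 + 240·2·2, 31·2 + 2·31) = (1921, 124)
(x_3, y_3) = (31·1921 + 240·2·124, 31·124 + 2·1921) = (119071, 7686)
(x_4, y_4) = (31·119071 + 240·2·7686, 31·7686 + 2·119071) = (7380481, 476408)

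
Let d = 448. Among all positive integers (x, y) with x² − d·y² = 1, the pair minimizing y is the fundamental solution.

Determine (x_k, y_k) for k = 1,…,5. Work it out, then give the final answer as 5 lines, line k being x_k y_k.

127 6
32257 1524
8193151 387090
2081028097 98319336
528572943487 24972724254

[21; 6,42] for √448; ℓ=2 ⇒ convergent index 1
i=0: a=21 ⇒ p=21, q=1
i=1: a=6 ⇒ p=127, q=6
→ (127, 6).  Check: 127²=16129, 448·6²=16128, difference 1.
(127+6√448)^2 = 32257 + 1524√448
(127+6√448)^3 = 8193151 + 387090√448
(127+6√448)^4 = 2081028097 + 98319336√448
(127+6√448)^5 = 528572943487 + 24972724254√448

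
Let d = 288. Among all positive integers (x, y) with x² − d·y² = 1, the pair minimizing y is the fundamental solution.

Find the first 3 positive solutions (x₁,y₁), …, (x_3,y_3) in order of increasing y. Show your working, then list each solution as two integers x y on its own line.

√288 = [16; 1,32, …], period ℓ=2 (even) → k=1
k=0  a_k=16  p_k/q_k = 16/1
k=1  a_k=1  p_k/q_k = 17/1
(x₁, y₁) = (17, 1);  17² − 288·1² = 1 ✓
(17+1√288)^2 = 577 + 34√288
(17+1√288)^3 = 19601 + 1155√288

17 1
577 34
19601 1155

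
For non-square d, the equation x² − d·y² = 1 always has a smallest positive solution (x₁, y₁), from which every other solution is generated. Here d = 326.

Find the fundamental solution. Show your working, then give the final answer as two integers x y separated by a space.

[18; 18,36] for √326; ℓ=2 ⇒ convergent index 1
i=0: a=18 ⇒ p=18, q=1
i=1: a=18 ⇒ p=325, q=18
fundamental: x₁=325, y₁=18  (since 105625 − 326·324 = 1)

325 18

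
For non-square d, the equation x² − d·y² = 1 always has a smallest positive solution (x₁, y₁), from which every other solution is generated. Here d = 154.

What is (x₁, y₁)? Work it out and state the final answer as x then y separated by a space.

21295 1716

d=154: √d = [12; 2,2,3,1,2,1,3,2,2,24] (ℓ=10, even), read p_9/q_9
k=0  a_k=12  p_k/q_k = 12/1
…
k=2  a_k=2  p_k/q_k = 62/5
k=3  a_k=3  p_k/q_k = 211/17
…
k=7  a_k=3  p_k/q_k = 3847/310
k=8  a_k=2  p_k/q_k = 8724/703
k=9  a_k=2  p_k/q_k = 21295/1716
fundamental: x₁=21295, y₁=1716  (since 453477025 − 154·2944656 = 1)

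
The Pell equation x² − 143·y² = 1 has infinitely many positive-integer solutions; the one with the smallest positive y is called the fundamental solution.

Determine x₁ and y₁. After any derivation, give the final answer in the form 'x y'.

d=143: √d = [11; 1,22] (ℓ=2, even), read p_1/q_1
step 0: (11, 1)  from 11·(1,0) + (0,1)
step 1: (12, 1)  from 1·(11,1) + (1,0)
fundamental: x₁=12, y₁=1  (since 144 − 143·1 = 1)

12 1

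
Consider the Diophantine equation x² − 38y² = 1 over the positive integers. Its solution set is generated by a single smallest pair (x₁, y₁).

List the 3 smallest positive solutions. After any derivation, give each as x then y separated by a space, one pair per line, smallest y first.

37 6
2737 444
202501 32850

√38 → a₀=6, period (6,12); ℓ=2 even so k=1
k=0  a_k=6  p_k/q_k = 6/1
k=1  a_k=6  p_k/q_k = 37/6
→ (37, 6).  Check: 37²=1369, 38·6²=1368, difference 1.
(37+6√38)^2 = 2737 + 444√38
(37+6√38)^3 = 202501 + 32850√38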